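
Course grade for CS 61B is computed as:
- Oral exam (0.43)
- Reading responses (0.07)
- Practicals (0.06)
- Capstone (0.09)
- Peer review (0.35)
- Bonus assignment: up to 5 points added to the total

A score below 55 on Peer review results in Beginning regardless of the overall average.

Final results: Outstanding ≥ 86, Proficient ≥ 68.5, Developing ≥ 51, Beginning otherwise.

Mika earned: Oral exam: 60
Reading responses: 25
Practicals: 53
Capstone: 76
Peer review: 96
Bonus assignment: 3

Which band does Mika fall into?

Proficient

Peer review score 96 ≥ 55: minimum met.
Weighted total:
  Oral exam 60 × 0.43 = 25.8
  Reading responses 25 × 0.07 = 1.75
  Practicals 53 × 0.06 = 3.18
  Capstone 76 × 0.09 = 6.84
  Peer review 96 × 0.35 = 33.6
Sum = 71.17
Bonus assignment: 71.17 + 3 = 74.17
74.17 is ≥ 68.5 and < 86 → Proficient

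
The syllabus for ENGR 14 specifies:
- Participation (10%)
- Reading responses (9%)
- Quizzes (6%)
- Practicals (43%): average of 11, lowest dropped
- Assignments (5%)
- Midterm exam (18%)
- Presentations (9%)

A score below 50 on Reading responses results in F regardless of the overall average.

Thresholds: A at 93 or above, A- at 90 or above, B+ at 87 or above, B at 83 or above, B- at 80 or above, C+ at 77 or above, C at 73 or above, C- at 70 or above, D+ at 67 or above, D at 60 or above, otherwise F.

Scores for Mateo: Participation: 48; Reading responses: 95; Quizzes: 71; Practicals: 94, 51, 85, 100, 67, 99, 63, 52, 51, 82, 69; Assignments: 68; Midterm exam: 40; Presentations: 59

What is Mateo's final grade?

D

Practicals: drop 51 → average of remaining 10 = 762/10 = 76.2
Reading responses score 95 ≥ 50: minimum met.
Weighted total:
  Participation 48 × 0.1 = 4.8
  Reading responses 95 × 0.09 = 8.55
  Quizzes 71 × 0.06 = 4.26
  Practicals 76.2 × 0.43 = 32.766
  Assignments 68 × 0.05 = 3.4
  Midterm exam 40 × 0.18 = 7.2
  Presentations 59 × 0.09 = 5.31
Sum = 66.286
66.286 is ≥ 60 and < 67 → D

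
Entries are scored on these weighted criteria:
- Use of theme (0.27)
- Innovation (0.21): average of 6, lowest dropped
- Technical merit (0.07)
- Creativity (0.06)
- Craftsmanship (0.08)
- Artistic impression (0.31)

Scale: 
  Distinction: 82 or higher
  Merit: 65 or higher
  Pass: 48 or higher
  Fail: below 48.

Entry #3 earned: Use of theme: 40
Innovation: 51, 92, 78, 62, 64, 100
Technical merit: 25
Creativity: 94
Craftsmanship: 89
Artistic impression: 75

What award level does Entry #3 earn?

Merit

Innovation: drop 51 → average of remaining 5 = 396/5 = 79.2
Weighted total:
  Use of theme 40 × 0.27 = 10.8
  Innovation 79.2 × 0.21 = 16.632
  Technical merit 25 × 0.07 = 1.75
  Creativity 94 × 0.06 = 5.64
  Craftsmanship 89 × 0.08 = 7.12
  Artistic impression 75 × 0.31 = 23.25
Sum = 65.192
65.192 is ≥ 65 and < 82 → Merit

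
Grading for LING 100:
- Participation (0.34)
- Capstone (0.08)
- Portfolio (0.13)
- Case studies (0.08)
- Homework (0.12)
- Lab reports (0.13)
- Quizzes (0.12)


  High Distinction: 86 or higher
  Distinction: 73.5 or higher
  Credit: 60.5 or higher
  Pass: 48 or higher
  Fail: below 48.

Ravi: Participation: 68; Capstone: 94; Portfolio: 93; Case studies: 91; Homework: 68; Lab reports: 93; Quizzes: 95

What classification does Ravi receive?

Distinction

Weighted total:
  Participation 68 × 0.34 = 23.12
  Capstone 94 × 0.08 = 7.52
  Portfolio 93 × 0.13 = 12.09
  Case studies 91 × 0.08 = 7.28
  Homework 68 × 0.12 = 8.16
  Lab reports 93 × 0.13 = 12.09
  Quizzes 95 × 0.12 = 11.4
Sum = 81.66
81.66 is ≥ 73.5 and < 86 → Distinction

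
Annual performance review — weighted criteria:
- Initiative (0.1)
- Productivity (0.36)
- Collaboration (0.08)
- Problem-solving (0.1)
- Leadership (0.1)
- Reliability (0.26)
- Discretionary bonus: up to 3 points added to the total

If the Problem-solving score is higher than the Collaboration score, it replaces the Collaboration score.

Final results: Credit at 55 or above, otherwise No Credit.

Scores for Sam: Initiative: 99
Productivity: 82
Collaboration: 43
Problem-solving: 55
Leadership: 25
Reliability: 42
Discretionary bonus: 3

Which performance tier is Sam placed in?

Problem-solving (55) > Collaboration (43), so Collaboration counts as 55.
Weighted total:
  Initiative 99 × 0.1 = 9.9
  Productivity 82 × 0.36 = 29.52
  Collaboration 55 × 0.08 = 4.4
  Problem-solving 55 × 0.1 = 5.5
  Leadership 25 × 0.1 = 2.5
  Reliability 42 × 0.26 = 10.92
Sum = 62.74
Discretionary bonus: 62.74 + 3 = 65.74
65.74 ≥ 55 → Credit

Credit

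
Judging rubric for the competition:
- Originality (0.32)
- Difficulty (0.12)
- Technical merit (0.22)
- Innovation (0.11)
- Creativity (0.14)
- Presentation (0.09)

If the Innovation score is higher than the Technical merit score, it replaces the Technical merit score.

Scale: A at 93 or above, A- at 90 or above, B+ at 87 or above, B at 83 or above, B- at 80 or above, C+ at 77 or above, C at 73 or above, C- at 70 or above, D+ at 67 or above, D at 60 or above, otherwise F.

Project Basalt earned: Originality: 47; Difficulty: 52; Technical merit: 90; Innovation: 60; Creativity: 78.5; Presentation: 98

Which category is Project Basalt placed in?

Innovation (60) ≤ Technical merit (90), so Technical merit stays at 90.
Weighted total:
  Originality 47 × 0.32 = 15.04
  Difficulty 52 × 0.12 = 6.24
  Technical merit 90 × 0.22 = 19.8
  Innovation 60 × 0.11 = 6.6
  Creativity 78.5 × 0.14 = 10.99
  Presentation 98 × 0.09 = 8.82
Sum = 67.49
67.49 is ≥ 67 and < 70 → D+

D+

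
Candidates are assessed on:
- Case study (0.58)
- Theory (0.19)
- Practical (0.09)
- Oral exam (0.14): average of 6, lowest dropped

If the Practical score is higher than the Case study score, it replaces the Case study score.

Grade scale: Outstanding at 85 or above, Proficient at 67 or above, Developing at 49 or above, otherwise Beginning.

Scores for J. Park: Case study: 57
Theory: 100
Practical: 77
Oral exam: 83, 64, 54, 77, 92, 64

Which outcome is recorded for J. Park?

Oral exam: drop 54 → average of remaining 5 = 380/5 = 76
Practical (77) > Case study (57), so Case study counts as 77.
Weighted total:
  Case study 77 × 0.58 = 44.66
  Theory 100 × 0.19 = 19
  Practical 77 × 0.09 = 6.93
  Oral exam 76 × 0.14 = 10.64
Sum = 81.23
81.23 is ≥ 67 and < 85 → Proficient

Proficient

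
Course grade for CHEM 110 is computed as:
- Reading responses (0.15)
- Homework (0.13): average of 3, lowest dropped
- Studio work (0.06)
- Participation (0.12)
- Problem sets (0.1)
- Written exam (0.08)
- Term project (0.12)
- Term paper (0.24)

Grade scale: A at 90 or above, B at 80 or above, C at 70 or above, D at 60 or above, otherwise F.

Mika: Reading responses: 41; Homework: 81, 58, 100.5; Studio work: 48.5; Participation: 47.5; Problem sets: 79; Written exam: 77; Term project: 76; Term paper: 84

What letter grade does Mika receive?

Homework: drop 58 → average of remaining 2 = 181.5/2 = 90.75
Weighted total:
  Reading responses 41 × 0.15 = 6.15
  Homework 90.75 × 0.13 = 11.7975
  Studio work 48.5 × 0.06 = 2.91
  Participation 47.5 × 0.12 = 5.7
  Problem sets 79 × 0.1 = 7.9
  Written exam 77 × 0.08 = 6.16
  Term project 76 × 0.12 = 9.12
  Term paper 84 × 0.24 = 20.16
Sum = 69.8975
69.8975 is ≥ 60 and < 70 → D

D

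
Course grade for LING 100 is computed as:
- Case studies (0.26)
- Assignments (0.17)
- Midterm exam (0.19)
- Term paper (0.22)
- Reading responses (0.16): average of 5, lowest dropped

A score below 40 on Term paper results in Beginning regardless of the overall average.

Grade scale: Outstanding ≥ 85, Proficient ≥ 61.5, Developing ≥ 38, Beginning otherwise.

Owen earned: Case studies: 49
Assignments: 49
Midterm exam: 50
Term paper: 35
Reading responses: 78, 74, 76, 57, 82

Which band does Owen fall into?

Beginning

Reading responses: drop 57 → average of remaining 4 = 310/4 = 77.5
Term paper score 35 < 40: minimum not met.
Weighted total:
  Case studies 49 × 0.26 = 12.74
  Assignments 49 × 0.17 = 8.33
  Midterm exam 50 × 0.19 = 9.5
  Term paper 35 × 0.22 = 7.7
  Reading responses 77.5 × 0.16 = 12.4
Sum = 50.67
Because the Term paper minimum was not met, the result is Beginning.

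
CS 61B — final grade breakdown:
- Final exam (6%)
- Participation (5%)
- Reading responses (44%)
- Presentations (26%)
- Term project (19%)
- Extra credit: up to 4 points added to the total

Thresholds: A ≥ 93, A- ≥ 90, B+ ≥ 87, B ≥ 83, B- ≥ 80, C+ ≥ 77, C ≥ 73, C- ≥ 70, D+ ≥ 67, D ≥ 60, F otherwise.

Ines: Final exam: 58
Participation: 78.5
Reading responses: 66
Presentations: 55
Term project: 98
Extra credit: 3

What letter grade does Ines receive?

C-

Weighted total:
  Final exam 58 × 0.06 = 3.48
  Participation 78.5 × 0.05 = 3.925
  Reading responses 66 × 0.44 = 29.04
  Presentations 55 × 0.26 = 14.3
  Term project 98 × 0.19 = 18.62
Sum = 69.365
Extra credit: 69.365 + 3 = 72.365
72.365 is ≥ 70 and < 73 → C-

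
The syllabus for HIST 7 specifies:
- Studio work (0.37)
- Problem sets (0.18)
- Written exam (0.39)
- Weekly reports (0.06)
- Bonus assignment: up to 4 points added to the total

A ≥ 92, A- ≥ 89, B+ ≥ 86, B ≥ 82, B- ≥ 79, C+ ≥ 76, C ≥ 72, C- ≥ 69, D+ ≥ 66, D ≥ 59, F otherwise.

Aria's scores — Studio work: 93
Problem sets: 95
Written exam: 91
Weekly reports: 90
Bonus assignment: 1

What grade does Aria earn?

A

Weighted total:
  Studio work 93 × 0.37 = 34.41
  Problem sets 95 × 0.18 = 17.1
  Written exam 91 × 0.39 = 35.49
  Weekly reports 90 × 0.06 = 5.4
Sum = 92.4
Bonus assignment: 92.4 + 1 = 93.4
93.4 ≥ 92 → A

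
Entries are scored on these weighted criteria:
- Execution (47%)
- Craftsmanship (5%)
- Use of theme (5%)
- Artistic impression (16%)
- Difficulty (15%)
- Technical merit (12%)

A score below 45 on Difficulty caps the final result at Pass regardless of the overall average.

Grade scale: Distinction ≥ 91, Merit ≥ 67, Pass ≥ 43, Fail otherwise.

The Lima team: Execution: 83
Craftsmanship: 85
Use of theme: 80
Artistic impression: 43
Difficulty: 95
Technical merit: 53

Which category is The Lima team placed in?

Difficulty score 95 ≥ 45: minimum met.
Weighted total:
  Execution 83 × 0.47 = 39.01
  Craftsmanship 85 × 0.05 = 4.25
  Use of theme 80 × 0.05 = 4
  Artistic impression 43 × 0.16 = 6.88
  Difficulty 95 × 0.15 = 14.25
  Technical merit 53 × 0.12 = 6.36
Sum = 74.75
74.75 is ≥ 67 and < 91 → Merit

Merit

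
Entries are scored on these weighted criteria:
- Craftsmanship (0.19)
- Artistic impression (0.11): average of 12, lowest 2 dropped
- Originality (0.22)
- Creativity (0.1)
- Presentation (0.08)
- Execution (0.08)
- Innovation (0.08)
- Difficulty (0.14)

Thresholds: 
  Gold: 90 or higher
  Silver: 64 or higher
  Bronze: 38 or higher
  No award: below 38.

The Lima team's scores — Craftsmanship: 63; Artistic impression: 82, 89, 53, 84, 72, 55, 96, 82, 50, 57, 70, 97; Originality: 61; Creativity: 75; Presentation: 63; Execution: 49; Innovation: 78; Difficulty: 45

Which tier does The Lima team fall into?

Artistic impression: drop 50, 53 → average of remaining 10 = 784/10 = 78.4
Weighted total:
  Craftsmanship 63 × 0.19 = 11.97
  Artistic impression 78.4 × 0.11 = 8.624
  Originality 61 × 0.22 = 13.42
  Creativity 75 × 0.1 = 7.5
  Presentation 63 × 0.08 = 5.04
  Execution 49 × 0.08 = 3.92
  Innovation 78 × 0.08 = 6.24
  Difficulty 45 × 0.14 = 6.3
Sum = 63.014
63.014 is ≥ 38 and < 64 → Bronze

Bronze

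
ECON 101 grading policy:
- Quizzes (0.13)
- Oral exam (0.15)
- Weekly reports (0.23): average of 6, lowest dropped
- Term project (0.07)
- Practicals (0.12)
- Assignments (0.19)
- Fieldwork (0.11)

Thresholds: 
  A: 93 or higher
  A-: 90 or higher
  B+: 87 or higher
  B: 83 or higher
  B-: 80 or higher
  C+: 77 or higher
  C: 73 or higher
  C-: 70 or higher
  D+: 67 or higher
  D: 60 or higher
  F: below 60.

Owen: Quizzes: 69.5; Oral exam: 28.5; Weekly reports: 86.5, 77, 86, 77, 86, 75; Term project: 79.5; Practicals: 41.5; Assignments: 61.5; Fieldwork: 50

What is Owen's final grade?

D

Weekly reports: drop 75 → average of remaining 5 = 412.5/5 = 82.5
Weighted total:
  Quizzes 69.5 × 0.13 = 9.035
  Oral exam 28.5 × 0.15 = 4.275
  Weekly reports 82.5 × 0.23 = 18.975
  Term project 79.5 × 0.07 = 5.565
  Practicals 41.5 × 0.12 = 4.98
  Assignments 61.5 × 0.19 = 11.685
  Fieldwork 50 × 0.11 = 5.5
Sum = 60.015
60.015 is ≥ 60 and < 67 → D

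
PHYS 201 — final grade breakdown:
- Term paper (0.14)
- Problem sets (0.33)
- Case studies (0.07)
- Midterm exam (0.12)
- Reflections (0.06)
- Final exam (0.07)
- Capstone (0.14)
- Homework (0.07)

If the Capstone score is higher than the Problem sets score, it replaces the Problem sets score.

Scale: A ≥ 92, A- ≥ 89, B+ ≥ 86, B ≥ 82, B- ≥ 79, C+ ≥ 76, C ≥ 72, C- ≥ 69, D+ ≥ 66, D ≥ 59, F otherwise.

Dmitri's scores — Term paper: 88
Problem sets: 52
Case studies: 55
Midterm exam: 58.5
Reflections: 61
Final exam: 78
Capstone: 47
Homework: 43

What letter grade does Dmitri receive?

Capstone (47) ≤ Problem sets (52), so Problem sets stays at 52.
Weighted total:
  Term paper 88 × 0.14 = 12.32
  Problem sets 52 × 0.33 = 17.16
  Case studies 55 × 0.07 = 3.85
  Midterm exam 58.5 × 0.12 = 7.02
  Reflections 61 × 0.06 = 3.66
  Final exam 78 × 0.07 = 5.46
  Capstone 47 × 0.14 = 6.58
  Homework 43 × 0.07 = 3.01
Sum = 59.06
59.06 is ≥ 59 and < 66 → D

D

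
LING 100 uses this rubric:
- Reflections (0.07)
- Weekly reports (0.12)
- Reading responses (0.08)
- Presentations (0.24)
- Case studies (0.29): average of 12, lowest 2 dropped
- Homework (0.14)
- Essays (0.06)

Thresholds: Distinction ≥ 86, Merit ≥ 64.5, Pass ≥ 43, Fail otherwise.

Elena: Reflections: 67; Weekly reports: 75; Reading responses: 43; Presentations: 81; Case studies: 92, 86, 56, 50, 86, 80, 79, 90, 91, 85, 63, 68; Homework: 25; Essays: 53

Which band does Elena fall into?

Merit

Case studies: drop 50, 56 → average of remaining 10 = 820/10 = 82
Weighted total:
  Reflections 67 × 0.07 = 4.69
  Weekly reports 75 × 0.12 = 9
  Reading responses 43 × 0.08 = 3.44
  Presentations 81 × 0.24 = 19.44
  Case studies 82 × 0.29 = 23.78
  Homework 25 × 0.14 = 3.5
  Essays 53 × 0.06 = 3.18
Sum = 67.03
67.03 is ≥ 64.5 and < 86 → Merit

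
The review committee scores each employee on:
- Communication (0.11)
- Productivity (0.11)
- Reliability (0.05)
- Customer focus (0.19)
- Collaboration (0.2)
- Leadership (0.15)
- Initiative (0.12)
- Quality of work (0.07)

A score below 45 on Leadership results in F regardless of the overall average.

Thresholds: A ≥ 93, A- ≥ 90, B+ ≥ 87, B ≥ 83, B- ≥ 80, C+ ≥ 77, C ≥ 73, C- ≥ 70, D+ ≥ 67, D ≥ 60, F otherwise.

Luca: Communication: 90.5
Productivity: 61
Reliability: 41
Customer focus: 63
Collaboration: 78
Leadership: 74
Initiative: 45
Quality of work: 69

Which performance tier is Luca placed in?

D+

Leadership score 74 ≥ 45: minimum met.
Weighted total:
  Communication 90.5 × 0.11 = 9.955
  Productivity 61 × 0.11 = 6.71
  Reliability 41 × 0.05 = 2.05
  Customer focus 63 × 0.19 = 11.97
  Collaboration 78 × 0.2 = 15.6
  Leadership 74 × 0.15 = 11.1
  Initiative 45 × 0.12 = 5.4
  Quality of work 69 × 0.07 = 4.83
Sum = 67.615
67.615 is ≥ 67 and < 70 → D+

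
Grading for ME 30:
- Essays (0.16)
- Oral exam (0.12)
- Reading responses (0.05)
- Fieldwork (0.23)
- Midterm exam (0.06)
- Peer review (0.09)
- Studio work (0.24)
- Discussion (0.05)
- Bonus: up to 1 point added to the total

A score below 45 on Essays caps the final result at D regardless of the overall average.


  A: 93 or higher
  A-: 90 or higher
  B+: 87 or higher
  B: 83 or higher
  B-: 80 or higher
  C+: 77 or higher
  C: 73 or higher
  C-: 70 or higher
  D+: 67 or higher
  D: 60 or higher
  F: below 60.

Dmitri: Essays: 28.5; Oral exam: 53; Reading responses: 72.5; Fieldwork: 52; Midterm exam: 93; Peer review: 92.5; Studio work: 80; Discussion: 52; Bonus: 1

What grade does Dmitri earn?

Essays score 28.5 < 45: minimum not met.
Weighted total:
  Essays 28.5 × 0.16 = 4.56
  Oral exam 53 × 0.12 = 6.36
  Reading responses 72.5 × 0.05 = 3.625
  Fieldwork 52 × 0.23 = 11.96
  Midterm exam 93 × 0.06 = 5.58
  Peer review 92.5 × 0.09 = 8.325
  Studio work 80 × 0.24 = 19.2
  Discussion 52 × 0.05 = 2.6
Sum = 62.21
Bonus: 62.21 + 1 = 63.21
63.21 would be D; cap at D applies → D.

D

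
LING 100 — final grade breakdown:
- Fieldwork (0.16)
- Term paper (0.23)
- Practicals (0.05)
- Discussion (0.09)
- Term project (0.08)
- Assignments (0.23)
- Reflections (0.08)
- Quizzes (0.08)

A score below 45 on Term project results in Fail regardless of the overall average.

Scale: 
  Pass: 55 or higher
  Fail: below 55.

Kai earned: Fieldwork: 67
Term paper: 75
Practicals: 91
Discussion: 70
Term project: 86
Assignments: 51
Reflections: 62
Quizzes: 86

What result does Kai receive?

Term project score 86 ≥ 45: minimum met.
Weighted total:
  Fieldwork 67 × 0.16 = 10.72
  Term paper 75 × 0.23 = 17.25
  Practicals 91 × 0.05 = 4.55
  Discussion 70 × 0.09 = 6.3
  Term project 86 × 0.08 = 6.88
  Assignments 51 × 0.23 = 11.73
  Reflections 62 × 0.08 = 4.96
  Quizzes 86 × 0.08 = 6.88
Sum = 69.27
69.27 ≥ 55 → Pass

Pass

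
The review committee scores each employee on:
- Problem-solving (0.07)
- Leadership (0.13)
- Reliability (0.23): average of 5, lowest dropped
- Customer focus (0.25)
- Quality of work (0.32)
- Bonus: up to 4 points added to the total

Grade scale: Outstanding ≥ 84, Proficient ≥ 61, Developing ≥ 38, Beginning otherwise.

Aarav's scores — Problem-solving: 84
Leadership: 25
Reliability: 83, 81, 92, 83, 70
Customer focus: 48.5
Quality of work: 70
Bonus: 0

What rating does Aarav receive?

Proficient

Reliability: drop 70 → average of remaining 4 = 339/4 = 84.75
Weighted total:
  Problem-solving 84 × 0.07 = 5.88
  Leadership 25 × 0.13 = 3.25
  Reliability 84.75 × 0.23 = 19.4925
  Customer focus 48.5 × 0.25 = 12.125
  Quality of work 70 × 0.32 = 22.4
Sum = 63.1475
Bonus: 63.1475 + 0 = 63.1475
63.1475 is ≥ 61 and < 84 → Proficient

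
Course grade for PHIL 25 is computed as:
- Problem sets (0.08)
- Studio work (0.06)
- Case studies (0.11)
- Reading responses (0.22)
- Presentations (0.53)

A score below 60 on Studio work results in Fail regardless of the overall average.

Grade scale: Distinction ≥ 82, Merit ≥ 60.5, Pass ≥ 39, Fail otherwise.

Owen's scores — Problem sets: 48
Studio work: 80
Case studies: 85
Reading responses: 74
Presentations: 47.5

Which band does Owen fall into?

Pass

Studio work score 80 ≥ 60: minimum met.
Weighted total:
  Problem sets 48 × 0.08 = 3.84
  Studio work 80 × 0.06 = 4.8
  Case studies 85 × 0.11 = 9.35
  Reading responses 74 × 0.22 = 16.28
  Presentations 47.5 × 0.53 = 25.175
Sum = 59.445
59.445 is ≥ 39 and < 60.5 → Pass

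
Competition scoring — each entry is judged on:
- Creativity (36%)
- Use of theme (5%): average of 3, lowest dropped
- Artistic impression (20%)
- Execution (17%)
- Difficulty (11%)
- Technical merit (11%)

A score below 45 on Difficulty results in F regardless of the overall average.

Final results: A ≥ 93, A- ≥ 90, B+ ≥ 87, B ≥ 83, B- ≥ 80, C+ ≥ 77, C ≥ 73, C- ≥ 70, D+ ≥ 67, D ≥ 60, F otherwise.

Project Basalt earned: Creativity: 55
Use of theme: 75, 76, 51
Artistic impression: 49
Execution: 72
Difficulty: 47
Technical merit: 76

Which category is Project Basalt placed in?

F

Use of theme: drop 51 → average of remaining 2 = 151/2 = 75.5
Difficulty score 47 ≥ 45: minimum met.
Weighted total:
  Creativity 55 × 0.36 = 19.8
  Use of theme 75.5 × 0.05 = 3.775
  Artistic impression 49 × 0.2 = 9.8
  Execution 72 × 0.17 = 12.24
  Difficulty 47 × 0.11 = 5.17
  Technical merit 76 × 0.11 = 8.36
Sum = 59.145
59.145 < 60 → F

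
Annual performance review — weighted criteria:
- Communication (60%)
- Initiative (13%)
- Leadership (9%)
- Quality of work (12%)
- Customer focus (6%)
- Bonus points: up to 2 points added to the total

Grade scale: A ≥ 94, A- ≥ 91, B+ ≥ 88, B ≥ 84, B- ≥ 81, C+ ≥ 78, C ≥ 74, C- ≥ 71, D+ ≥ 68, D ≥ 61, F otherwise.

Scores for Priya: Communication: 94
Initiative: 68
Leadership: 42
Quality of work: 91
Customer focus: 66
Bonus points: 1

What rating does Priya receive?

Weighted total:
  Communication 94 × 0.6 = 56.4
  Initiative 68 × 0.13 = 8.84
  Leadership 42 × 0.09 = 3.78
  Quality of work 91 × 0.12 = 10.92
  Customer focus 66 × 0.06 = 3.96
Sum = 83.9
Bonus points: 83.9 + 1 = 84.9
84.9 is ≥ 84 and < 88 → B

B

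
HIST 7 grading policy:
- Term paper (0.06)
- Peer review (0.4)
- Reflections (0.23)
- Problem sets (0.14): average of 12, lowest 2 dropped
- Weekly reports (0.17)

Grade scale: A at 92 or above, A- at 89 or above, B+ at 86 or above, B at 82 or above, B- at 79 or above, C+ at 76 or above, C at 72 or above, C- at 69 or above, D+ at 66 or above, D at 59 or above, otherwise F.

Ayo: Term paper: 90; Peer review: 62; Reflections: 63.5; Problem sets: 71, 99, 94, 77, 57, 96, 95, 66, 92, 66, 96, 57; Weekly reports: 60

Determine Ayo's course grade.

Problem sets: drop 57, 57 → average of remaining 10 = 852/10 = 85.2
Weighted total:
  Term paper 90 × 0.06 = 5.4
  Peer review 62 × 0.4 = 24.8
  Reflections 63.5 × 0.23 = 14.605
  Problem sets 85.2 × 0.14 = 11.928
  Weekly reports 60 × 0.17 = 10.2
Sum = 66.933
66.933 is ≥ 66 and < 69 → D+

D+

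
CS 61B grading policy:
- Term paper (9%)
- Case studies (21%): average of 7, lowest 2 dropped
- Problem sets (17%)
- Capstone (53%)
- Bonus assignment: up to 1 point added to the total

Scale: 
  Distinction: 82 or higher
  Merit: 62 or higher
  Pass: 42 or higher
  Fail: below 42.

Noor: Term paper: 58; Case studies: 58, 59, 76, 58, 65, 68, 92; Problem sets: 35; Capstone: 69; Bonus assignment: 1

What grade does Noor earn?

Case studies: drop 58, 58 → average of remaining 5 = 360/5 = 72
Weighted total:
  Term paper 58 × 0.09 = 5.22
  Case studies 72 × 0.21 = 15.12
  Problem sets 35 × 0.17 = 5.95
  Capstone 69 × 0.53 = 36.57
Sum = 62.86
Bonus assignment: 62.86 + 1 = 63.86
63.86 is ≥ 62 and < 82 → Merit

Merit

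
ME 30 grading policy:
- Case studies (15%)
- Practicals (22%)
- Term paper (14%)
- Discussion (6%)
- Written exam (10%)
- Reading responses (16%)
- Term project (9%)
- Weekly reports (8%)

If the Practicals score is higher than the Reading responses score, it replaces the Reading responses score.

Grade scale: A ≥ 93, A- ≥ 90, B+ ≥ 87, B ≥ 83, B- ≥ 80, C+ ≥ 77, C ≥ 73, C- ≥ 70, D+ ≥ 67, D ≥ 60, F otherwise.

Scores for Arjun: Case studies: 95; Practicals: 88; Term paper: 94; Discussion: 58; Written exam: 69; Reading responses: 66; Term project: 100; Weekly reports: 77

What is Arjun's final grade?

Practicals (88) > Reading responses (66), so Reading responses counts as 88.
Weighted total:
  Case studies 95 × 0.15 = 14.25
  Practicals 88 × 0.22 = 19.36
  Term paper 94 × 0.14 = 13.16
  Discussion 58 × 0.06 = 3.48
  Written exam 69 × 0.1 = 6.9
  Reading responses 88 × 0.16 = 14.08
  Term project 100 × 0.09 = 9
  Weekly reports 77 × 0.08 = 6.16
Sum = 86.39
86.39 is ≥ 83 and < 87 → B

B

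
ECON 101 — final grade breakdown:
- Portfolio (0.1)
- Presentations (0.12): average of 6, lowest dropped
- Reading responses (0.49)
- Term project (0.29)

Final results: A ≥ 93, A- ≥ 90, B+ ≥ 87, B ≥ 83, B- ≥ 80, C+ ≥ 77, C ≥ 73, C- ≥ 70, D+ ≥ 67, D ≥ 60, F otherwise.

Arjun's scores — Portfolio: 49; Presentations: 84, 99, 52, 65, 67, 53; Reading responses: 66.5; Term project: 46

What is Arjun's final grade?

Presentations: drop 52 → average of remaining 5 = 368/5 = 73.6
Weighted total:
  Portfolio 49 × 0.1 = 4.9
  Presentations 73.6 × 0.12 = 8.832
  Reading responses 66.5 × 0.49 = 32.585
  Term project 46 × 0.29 = 13.34
Sum = 59.657
59.657 < 60 → F

F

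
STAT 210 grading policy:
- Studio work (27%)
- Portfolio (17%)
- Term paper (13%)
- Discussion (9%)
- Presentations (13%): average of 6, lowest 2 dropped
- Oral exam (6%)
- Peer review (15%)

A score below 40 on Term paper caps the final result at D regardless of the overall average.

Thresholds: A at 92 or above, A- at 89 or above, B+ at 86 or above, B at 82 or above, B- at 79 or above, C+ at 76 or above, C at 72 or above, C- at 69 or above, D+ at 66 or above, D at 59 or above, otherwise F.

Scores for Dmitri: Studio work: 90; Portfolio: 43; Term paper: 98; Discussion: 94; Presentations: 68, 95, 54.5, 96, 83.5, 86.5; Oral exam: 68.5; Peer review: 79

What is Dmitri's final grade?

Presentations: drop 54.5, 68 → average of remaining 4 = 361/4 = 90.25
Term paper score 98 ≥ 40: minimum met.
Weighted total:
  Studio work 90 × 0.27 = 24.3
  Portfolio 43 × 0.17 = 7.31
  Term paper 98 × 0.13 = 12.74
  Discussion 94 × 0.09 = 8.46
  Presentations 90.25 × 0.13 = 11.7325
  Oral exam 68.5 × 0.06 = 4.11
  Peer review 79 × 0.15 = 11.85
Sum = 80.5025
80.5025 is ≥ 79 and < 82 → B-

B-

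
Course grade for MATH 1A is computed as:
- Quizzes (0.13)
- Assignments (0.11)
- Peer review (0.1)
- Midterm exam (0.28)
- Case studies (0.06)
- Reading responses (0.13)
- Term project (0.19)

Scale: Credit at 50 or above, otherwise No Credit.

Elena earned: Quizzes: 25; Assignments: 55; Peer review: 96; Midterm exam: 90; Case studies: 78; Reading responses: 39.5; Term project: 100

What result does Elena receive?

Weighted total:
  Quizzes 25 × 0.13 = 3.25
  Assignments 55 × 0.11 = 6.05
  Peer review 96 × 0.1 = 9.6
  Midterm exam 90 × 0.28 = 25.2
  Case studies 78 × 0.06 = 4.68
  Reading responses 39.5 × 0.13 = 5.135
  Term project 100 × 0.19 = 19
Sum = 72.915
72.915 ≥ 50 → Credit

Credit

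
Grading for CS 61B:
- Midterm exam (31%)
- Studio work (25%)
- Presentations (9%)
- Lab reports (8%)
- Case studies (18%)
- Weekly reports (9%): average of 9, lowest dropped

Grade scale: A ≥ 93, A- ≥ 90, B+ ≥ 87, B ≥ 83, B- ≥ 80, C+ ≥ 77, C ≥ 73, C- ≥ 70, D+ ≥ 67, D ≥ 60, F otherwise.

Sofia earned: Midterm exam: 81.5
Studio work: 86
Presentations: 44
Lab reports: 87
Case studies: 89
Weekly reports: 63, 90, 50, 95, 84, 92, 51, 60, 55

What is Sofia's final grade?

Weekly reports: drop 50 → average of remaining 8 = 590/8 = 73.75
Weighted total:
  Midterm exam 81.5 × 0.31 = 25.265
  Studio work 86 × 0.25 = 21.5
  Presentations 44 × 0.09 = 3.96
  Lab reports 87 × 0.08 = 6.96
  Case studies 89 × 0.18 = 16.02
  Weekly reports 73.75 × 0.09 = 6.6375
Sum = 80.3425
80.3425 is ≥ 80 and < 83 → B-

B-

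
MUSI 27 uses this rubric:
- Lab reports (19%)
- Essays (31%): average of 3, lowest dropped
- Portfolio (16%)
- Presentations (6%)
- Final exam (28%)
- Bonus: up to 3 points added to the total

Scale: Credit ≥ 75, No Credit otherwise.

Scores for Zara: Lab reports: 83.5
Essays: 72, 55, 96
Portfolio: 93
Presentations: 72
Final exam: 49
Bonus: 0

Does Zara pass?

Essays: drop 55 → average of remaining 2 = 168/2 = 84
Weighted total:
  Lab reports 83.5 × 0.19 = 15.865
  Essays 84 × 0.31 = 26.04
  Portfolio 93 × 0.16 = 14.88
  Presentations 72 × 0.06 = 4.32
  Final exam 49 × 0.28 = 13.72
Sum = 74.825
Bonus: 74.825 + 0 = 74.825
74.825 < 75 → No Credit

No Credit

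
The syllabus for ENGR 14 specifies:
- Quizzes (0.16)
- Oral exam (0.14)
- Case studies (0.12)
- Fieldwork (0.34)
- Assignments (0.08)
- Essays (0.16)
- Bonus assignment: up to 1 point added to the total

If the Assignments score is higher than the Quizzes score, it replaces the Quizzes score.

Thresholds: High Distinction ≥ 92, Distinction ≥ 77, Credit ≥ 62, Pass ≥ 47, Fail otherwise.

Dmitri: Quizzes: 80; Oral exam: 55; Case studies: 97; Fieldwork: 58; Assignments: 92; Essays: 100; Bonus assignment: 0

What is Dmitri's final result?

Distinction

Assignments (92) > Quizzes (80), so Quizzes counts as 92.
Weighted total:
  Quizzes 92 × 0.16 = 14.72
  Oral exam 55 × 0.14 = 7.7
  Case studies 97 × 0.12 = 11.64
  Fieldwork 58 × 0.34 = 19.72
  Assignments 92 × 0.08 = 7.36
  Essays 100 × 0.16 = 16
Sum = 77.14
Bonus assignment: 77.14 + 0 = 77.14
77.14 is ≥ 77 and < 92 → Distinction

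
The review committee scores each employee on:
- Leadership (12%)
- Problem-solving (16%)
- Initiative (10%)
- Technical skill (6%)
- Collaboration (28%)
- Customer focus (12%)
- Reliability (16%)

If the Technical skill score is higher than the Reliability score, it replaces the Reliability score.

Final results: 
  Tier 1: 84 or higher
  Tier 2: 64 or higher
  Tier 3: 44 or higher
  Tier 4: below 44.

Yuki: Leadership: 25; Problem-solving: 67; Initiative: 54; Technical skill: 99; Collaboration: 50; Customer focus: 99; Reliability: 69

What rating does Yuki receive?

Technical skill (99) > Reliability (69), so Reliability counts as 99.
Weighted total:
  Leadership 25 × 0.12 = 3
  Problem-solving 67 × 0.16 = 10.72
  Initiative 54 × 0.1 = 5.4
  Technical skill 99 × 0.06 = 5.94
  Collaboration 50 × 0.28 = 14
  Customer focus 99 × 0.12 = 11.88
  Reliability 99 × 0.16 = 15.84
Sum = 66.78
66.78 is ≥ 64 and < 84 → Tier 2

Tier 2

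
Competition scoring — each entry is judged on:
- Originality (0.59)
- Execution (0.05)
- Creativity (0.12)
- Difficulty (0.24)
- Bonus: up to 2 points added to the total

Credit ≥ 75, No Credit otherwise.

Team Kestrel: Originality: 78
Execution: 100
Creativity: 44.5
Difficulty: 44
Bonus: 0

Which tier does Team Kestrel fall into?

Weighted total:
  Originality 78 × 0.59 = 46.02
  Execution 100 × 0.05 = 5
  Creativity 44.5 × 0.12 = 5.34
  Difficulty 44 × 0.24 = 10.56
Sum = 66.92
Bonus: 66.92 + 0 = 66.92
66.92 < 75 → No Credit

No Credit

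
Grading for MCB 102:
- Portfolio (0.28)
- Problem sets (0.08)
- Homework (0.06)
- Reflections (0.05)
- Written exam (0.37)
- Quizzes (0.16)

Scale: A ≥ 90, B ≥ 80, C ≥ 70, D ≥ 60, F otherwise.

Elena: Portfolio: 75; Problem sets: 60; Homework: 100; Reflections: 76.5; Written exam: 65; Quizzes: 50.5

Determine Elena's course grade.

D

Weighted total:
  Portfolio 75 × 0.28 = 21
  Problem sets 60 × 0.08 = 4.8
  Homework 100 × 0.06 = 6
  Reflections 76.5 × 0.05 = 3.825
  Written exam 65 × 0.37 = 24.05
  Quizzes 50.5 × 0.16 = 8.08
Sum = 67.755
67.755 is ≥ 60 and < 70 → D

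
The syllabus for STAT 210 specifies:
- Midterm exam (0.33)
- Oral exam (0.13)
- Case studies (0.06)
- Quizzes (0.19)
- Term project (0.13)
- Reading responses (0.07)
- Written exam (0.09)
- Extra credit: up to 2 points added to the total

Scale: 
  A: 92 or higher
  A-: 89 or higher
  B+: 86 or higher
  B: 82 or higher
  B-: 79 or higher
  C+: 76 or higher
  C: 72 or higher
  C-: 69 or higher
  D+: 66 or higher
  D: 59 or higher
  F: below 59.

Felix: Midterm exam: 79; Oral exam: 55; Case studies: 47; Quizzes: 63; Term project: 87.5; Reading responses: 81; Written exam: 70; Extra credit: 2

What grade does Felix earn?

C

Weighted total:
  Midterm exam 79 × 0.33 = 26.07
  Oral exam 55 × 0.13 = 7.15
  Case studies 47 × 0.06 = 2.82
  Quizzes 63 × 0.19 = 11.97
  Term project 87.5 × 0.13 = 11.375
  Reading responses 81 × 0.07 = 5.67
  Written exam 70 × 0.09 = 6.3
Sum = 71.355
Extra credit: 71.355 + 2 = 73.355
73.355 is ≥ 72 and < 76 → C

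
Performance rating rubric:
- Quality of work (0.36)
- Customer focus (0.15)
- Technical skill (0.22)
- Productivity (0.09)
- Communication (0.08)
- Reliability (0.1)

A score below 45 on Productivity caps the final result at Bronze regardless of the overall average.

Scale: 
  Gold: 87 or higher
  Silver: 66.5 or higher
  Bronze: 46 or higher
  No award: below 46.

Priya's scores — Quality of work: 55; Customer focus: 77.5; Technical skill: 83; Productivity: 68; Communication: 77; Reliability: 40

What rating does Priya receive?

Productivity score 68 ≥ 45: minimum met.
Weighted total:
  Quality of work 55 × 0.36 = 19.8
  Customer focus 77.5 × 0.15 = 11.625
  Technical skill 83 × 0.22 = 18.26
  Productivity 68 × 0.09 = 6.12
  Communication 77 × 0.08 = 6.16
  Reliability 40 × 0.1 = 4
Sum = 65.965
65.965 is ≥ 46 and < 66.5 → Bronze

Bronze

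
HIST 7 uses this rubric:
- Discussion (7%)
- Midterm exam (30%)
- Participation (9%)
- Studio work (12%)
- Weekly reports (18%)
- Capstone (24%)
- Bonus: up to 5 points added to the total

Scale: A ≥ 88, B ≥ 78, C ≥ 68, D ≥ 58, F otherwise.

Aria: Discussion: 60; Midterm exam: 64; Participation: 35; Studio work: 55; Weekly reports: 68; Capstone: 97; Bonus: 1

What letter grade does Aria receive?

Weighted total:
  Discussion 60 × 0.07 = 4.2
  Midterm exam 64 × 0.3 = 19.2
  Participation 35 × 0.09 = 3.15
  Studio work 55 × 0.12 = 6.6
  Weekly reports 68 × 0.18 = 12.24
  Capstone 97 × 0.24 = 23.28
Sum = 68.67
Bonus: 68.67 + 1 = 69.67
69.67 is ≥ 68 and < 78 → C

C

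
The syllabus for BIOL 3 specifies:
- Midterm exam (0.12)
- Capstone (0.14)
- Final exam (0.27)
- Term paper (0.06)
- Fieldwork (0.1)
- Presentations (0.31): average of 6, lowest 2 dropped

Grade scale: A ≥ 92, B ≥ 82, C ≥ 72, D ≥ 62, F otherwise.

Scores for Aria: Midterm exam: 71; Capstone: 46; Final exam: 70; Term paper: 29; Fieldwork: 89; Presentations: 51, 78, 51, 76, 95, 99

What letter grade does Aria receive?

Presentations: drop 51, 51 → average of remaining 4 = 348/4 = 87
Weighted total:
  Midterm exam 71 × 0.12 = 8.52
  Capstone 46 × 0.14 = 6.44
  Final exam 70 × 0.27 = 18.9
  Term paper 29 × 0.06 = 1.74
  Fieldwork 89 × 0.1 = 8.9
  Presentations 87 × 0.31 = 26.97
Sum = 71.47
71.47 is ≥ 62 and < 72 → D

D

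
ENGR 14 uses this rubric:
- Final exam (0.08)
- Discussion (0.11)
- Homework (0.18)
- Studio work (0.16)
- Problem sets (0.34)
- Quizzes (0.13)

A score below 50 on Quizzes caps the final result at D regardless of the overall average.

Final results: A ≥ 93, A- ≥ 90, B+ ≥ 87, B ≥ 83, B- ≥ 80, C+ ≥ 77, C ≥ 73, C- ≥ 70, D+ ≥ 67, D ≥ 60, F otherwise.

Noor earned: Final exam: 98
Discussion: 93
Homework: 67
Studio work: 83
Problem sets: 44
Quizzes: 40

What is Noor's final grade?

Quizzes score 40 < 50: minimum not met.
Weighted total:
  Final exam 98 × 0.08 = 7.84
  Discussion 93 × 0.11 = 10.23
  Homework 67 × 0.18 = 12.06
  Studio work 83 × 0.16 = 13.28
  Problem sets 44 × 0.34 = 14.96
  Quizzes 40 × 0.13 = 5.2
Sum = 63.57
63.57 would be D; cap at D applies → D.

D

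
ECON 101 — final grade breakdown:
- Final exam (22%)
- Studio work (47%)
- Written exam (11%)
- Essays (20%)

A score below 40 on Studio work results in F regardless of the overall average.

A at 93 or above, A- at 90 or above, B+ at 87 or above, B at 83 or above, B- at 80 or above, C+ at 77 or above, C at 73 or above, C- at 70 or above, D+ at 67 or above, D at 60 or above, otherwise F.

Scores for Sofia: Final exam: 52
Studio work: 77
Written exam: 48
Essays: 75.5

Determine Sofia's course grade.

Studio work score 77 ≥ 40: minimum met.
Weighted total:
  Final exam 52 × 0.22 = 11.44
  Studio work 77 × 0.47 = 36.19
  Written exam 48 × 0.11 = 5.28
  Essays 75.5 × 0.2 = 15.1
Sum = 68.01
68.01 is ≥ 67 and < 70 → D+

D+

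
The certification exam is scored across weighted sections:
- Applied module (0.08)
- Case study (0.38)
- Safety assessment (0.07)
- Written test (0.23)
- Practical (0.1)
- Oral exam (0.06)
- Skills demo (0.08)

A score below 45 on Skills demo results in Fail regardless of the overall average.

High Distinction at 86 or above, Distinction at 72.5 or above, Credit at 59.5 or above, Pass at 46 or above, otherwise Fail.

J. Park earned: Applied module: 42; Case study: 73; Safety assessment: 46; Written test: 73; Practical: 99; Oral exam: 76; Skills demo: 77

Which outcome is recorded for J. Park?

Skills demo score 77 ≥ 45: minimum met.
Weighted total:
  Applied module 42 × 0.08 = 3.36
  Case study 73 × 0.38 = 27.74
  Safety assessment 46 × 0.07 = 3.22
  Written test 73 × 0.23 = 16.79
  Practical 99 × 0.1 = 9.9
  Oral exam 76 × 0.06 = 4.56
  Skills demo 77 × 0.08 = 6.16
Sum = 71.73
71.73 is ≥ 59.5 and < 72.5 → Credit

Credit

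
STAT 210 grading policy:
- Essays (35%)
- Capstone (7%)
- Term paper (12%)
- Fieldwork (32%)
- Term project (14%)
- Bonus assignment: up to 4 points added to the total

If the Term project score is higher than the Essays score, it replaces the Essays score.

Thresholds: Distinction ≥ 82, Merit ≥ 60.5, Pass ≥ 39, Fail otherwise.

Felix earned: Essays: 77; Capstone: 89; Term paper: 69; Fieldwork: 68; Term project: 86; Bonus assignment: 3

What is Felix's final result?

Merit

Term project (86) > Essays (77), so Essays counts as 86.
Weighted total:
  Essays 86 × 0.35 = 30.1
  Capstone 89 × 0.07 = 6.23
  Term paper 69 × 0.12 = 8.28
  Fieldwork 68 × 0.32 = 21.76
  Term project 86 × 0.14 = 12.04
Sum = 78.41
Bonus assignment: 78.41 + 3 = 81.41
81.41 is ≥ 60.5 and < 82 → Merit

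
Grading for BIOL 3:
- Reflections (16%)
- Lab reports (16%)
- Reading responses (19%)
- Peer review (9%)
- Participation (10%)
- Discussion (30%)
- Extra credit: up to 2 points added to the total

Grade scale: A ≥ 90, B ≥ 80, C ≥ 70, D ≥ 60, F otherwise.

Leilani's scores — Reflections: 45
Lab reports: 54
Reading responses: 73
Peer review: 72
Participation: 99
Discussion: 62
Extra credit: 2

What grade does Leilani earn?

Weighted total:
  Reflections 45 × 0.16 = 7.2
  Lab reports 54 × 0.16 = 8.64
  Reading responses 73 × 0.19 = 13.87
  Peer review 72 × 0.09 = 6.48
  Participation 99 × 0.1 = 9.9
  Discussion 62 × 0.3 = 18.6
Sum = 64.69
Extra credit: 64.69 + 2 = 66.69
66.69 is ≥ 60 and < 70 → D

D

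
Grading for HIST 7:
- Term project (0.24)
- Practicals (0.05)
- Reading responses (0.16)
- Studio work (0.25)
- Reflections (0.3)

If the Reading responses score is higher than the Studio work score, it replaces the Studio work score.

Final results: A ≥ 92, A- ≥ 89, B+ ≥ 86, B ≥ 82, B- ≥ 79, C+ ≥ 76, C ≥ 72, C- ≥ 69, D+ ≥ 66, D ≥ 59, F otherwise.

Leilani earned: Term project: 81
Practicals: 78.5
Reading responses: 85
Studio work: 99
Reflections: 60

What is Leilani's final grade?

Reading responses (85) ≤ Studio work (99), so Studio work stays at 99.
Weighted total:
  Term project 81 × 0.24 = 19.44
  Practicals 78.5 × 0.05 = 3.925
  Reading responses 85 × 0.16 = 13.6
  Studio work 99 × 0.25 = 24.75
  Reflections 60 × 0.3 = 18
Sum = 79.715
79.715 is ≥ 79 and < 82 → B-

B-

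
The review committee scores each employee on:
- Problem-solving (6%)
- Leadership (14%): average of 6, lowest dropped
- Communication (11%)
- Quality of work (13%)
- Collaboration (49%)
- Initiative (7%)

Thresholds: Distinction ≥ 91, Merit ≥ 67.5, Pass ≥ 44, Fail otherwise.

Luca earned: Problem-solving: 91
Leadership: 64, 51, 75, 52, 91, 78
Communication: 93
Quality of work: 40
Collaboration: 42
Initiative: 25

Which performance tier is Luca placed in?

Leadership: drop 51 → average of remaining 5 = 360/5 = 72
Weighted total:
  Problem-solving 91 × 0.06 = 5.46
  Leadership 72 × 0.14 = 10.08
  Communication 93 × 0.11 = 10.23
  Quality of work 40 × 0.13 = 5.2
  Collaboration 42 × 0.49 = 20.58
  Initiative 25 × 0.07 = 1.75
Sum = 53.3
53.3 is ≥ 44 and < 67.5 → Pass

Pass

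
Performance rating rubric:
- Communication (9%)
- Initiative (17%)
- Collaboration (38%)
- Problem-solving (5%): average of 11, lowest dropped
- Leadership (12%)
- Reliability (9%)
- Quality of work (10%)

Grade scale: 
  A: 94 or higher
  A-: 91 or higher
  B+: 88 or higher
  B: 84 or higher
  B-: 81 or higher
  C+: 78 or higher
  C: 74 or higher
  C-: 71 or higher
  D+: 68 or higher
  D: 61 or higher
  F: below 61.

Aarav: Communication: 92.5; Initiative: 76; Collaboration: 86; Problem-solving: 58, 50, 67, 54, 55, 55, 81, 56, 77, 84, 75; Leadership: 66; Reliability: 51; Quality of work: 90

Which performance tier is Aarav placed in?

C+

Problem-solving: drop 50 → average of remaining 10 = 662/10 = 66.2
Weighted total:
  Communication 92.5 × 0.09 = 8.325
  Initiative 76 × 0.17 = 12.92
  Collaboration 86 × 0.38 = 32.68
  Problem-solving 66.2 × 0.05 = 3.31
  Leadership 66 × 0.12 = 7.92
  Reliability 51 × 0.09 = 4.59
  Quality of work 90 × 0.1 = 9
Sum = 78.745
78.745 is ≥ 78 and < 81 → C+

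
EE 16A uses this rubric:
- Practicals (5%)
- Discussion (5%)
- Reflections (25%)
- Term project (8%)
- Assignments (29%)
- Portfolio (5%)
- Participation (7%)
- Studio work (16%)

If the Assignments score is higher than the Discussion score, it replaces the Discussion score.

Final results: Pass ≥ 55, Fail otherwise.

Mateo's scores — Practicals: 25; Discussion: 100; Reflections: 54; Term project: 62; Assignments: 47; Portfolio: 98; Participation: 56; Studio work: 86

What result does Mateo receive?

Assignments (47) ≤ Discussion (100), so Discussion stays at 100.
Weighted total:
  Practicals 25 × 0.05 = 1.25
  Discussion 100 × 0.05 = 5
  Reflections 54 × 0.25 = 13.5
  Term project 62 × 0.08 = 4.96
  Assignments 47 × 0.29 = 13.63
  Portfolio 98 × 0.05 = 4.9
  Participation 56 × 0.07 = 3.92
  Studio work 86 × 0.16 = 13.76
Sum = 60.92
60.92 ≥ 55 → Pass

Pass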